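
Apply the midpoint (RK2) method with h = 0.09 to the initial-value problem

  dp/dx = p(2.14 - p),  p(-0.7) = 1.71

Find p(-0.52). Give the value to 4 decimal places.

1.8271

Midpoint: k1 = f(x_n, p_n); k2 = f(x_n + h/2, p_n + (h/2)·k1); p_{n+1} = p_n + h·k2.
x=-0.700000, p=1.710000:
  k1 = f(-0.700000, 1.710000) = 0.735300
  k2 = f(-0.655000, 1.743089) = 0.691852
  p ← 1.710000 + 0.09·0.691852 = 1.772267
x=-0.610000, p=1.772267:
  k1 = f(-0.610000, 1.772267) = 0.651722
  k2 = f(-0.565000, 1.801594) = 0.609670
  p ← 1.772267 + 0.09·0.609670 = 1.827137
p(-0.52) ≈ 1.8271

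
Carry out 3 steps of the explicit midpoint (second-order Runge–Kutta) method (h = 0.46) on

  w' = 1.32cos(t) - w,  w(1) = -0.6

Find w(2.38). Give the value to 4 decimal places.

Midpoint: k1 = f(t_n, w_n); k2 = f(t_n + h/2, w_n + (h/2)·k1); w_{n+1} = w_n + h·k2.
t=1.000000, w=-0.600000:
  k1 = f(1.000000, -0.600000) = 1.313199
  k2 = f(1.230000, -0.297964) = 0.739158
  w ← -0.600000 + 0.46·0.739158 = -0.259987
t=1.460000, w=-0.259987:
  k1 = f(1.460000, -0.259987) = 0.405939
  k2 = f(1.690000, -0.166621) = 0.009645
  w ← -0.259987 + 0.46·0.009645 = -0.255551
t=1.920000, w=-0.255551:
  k1 = f(1.920000, -0.255551) = -0.196087
  k2 = f(2.150000, -0.300651) = -0.421861
  w ← -0.255551 + 0.46·(-0.421861) = -0.449607
w(2.38) ≈ -0.4496

-0.4496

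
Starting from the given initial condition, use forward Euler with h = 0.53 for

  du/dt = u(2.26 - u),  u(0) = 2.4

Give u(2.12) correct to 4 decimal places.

Euler: u_{n+1} = u_n + h·f(t_n, u_n).
t=0.000000, u=2.400000: f=-0.336000 → u ← 2.400000 + 0.53·(-0.336000) = 2.221920
t=0.530000, u=2.221920: f=0.084611 → u ← 2.221920 + 0.53·0.084611 = 2.266764
t=1.060000, u=2.266764: f=-0.015332 → u ← 2.266764 + 0.53·(-0.015332) = 2.258638
t=1.590000, u=2.258638: f=0.003076 → u ← 2.258638 + 0.53·0.003076 = 2.260268
u(2.12) ≈ 2.2603

2.2603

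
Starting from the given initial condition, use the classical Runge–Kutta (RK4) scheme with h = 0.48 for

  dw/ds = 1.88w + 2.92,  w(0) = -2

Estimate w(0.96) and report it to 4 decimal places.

RK4: k1 = f(s_n, w_n); k2 = f(s_n + h/2, w_n + (h/2)·k1); k3 = f(s_n + h/2, w_n + (h/2)·k2); k4 = f(s_n + h, w_n + h·k3); w_{n+1} = w_n + (h/6)·(k1 + 2k2 + 2k3 + k4).
s=0.000000, w=-2.000000:
  k1 = f(0.000000, -2.000000) = -0.840000
  k2 = f(0.240000, -2.201600) = -1.219008
  k3 = f(0.240000, -2.292562) = -1.390016
  k4 = f(0.480000, -2.667208) = -2.094351
  w ← -2.000000 + (0.48/6)·(k1 + 2k2 + 2k3 + k4) = -2.652192
s=0.480000, w=-2.652192:
  k1 = f(0.480000, -2.652192) = -2.066121
  k2 = f(0.720000, -3.148061) = -2.998355
  k3 = f(0.720000, -3.371797) = -3.418979
  k4 = f(0.960000, -4.293302) = -5.151407
  w ← -2.652192 + (0.48/6)·(k1 + 2k2 + 2k3 + k4) = -4.256368
w(0.96) ≈ -4.2564

-4.2564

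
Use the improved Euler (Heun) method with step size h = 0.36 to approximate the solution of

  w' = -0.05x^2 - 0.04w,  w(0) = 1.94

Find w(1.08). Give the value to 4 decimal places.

Heun: k1 = f(x_n, w_n); k2 = f(x_n + h, w_n + h·k1); w_{n+1} = w_n + (h/2)·(k1 + k2).
x=0.000000, w=1.940000:
  k1 = f(0.000000, 1.940000) = -0.077600
  k2 = f(0.360000, 1.912064) = -0.082963
  w ← 1.940000 + (0.36/2)·(-0.077600 + (-0.082963)) = 1.911099
x=0.360000, w=1.911099:
  k1 = f(0.360000, 1.911099) = -0.082924
  k2 = f(0.720000, 1.881246) = -0.101170
  w ← 1.911099 + (0.36/2)·(-0.082924 + (-0.101170)) = 1.877962
x=0.720000, w=1.877962:
  k1 = f(0.720000, 1.877962) = -0.101038
  k2 = f(1.080000, 1.841588) = -0.131984
  w ← 1.877962 + (0.36/2)·(-0.101038 + (-0.131984)) = 1.836018
w(1.08) ≈ 1.8360

1.8360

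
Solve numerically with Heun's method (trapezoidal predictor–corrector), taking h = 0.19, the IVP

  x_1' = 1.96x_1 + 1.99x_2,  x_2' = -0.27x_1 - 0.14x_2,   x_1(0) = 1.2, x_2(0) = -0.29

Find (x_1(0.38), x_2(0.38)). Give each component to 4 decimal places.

Heun on (x_1,x_2): k1 = f(x_n, state_n); k2 = f(x_n + h, state_n + h·k1); state_{n+1} = state_n + (h/2)·(k1 + k2).
0.000000: (1.200000, -0.290000)
  k1 = (1.774900, -0.283400)
  predictor → (1.537231, -0.343846)
  k2 = (2.328719, -0.366914)
  → (1.589844, -0.351780)
0.190000: (1.589844, -0.351780)
  k1 = (2.416052, -0.380009)
  predictor → (2.048894, -0.423981)
  k2 = (3.172109, -0.493844)
  → (2.120719, -0.434796)
(x_1(0.38), x_2(0.38)) ≈ (2.1207, -0.4348)

2.1207, -0.4348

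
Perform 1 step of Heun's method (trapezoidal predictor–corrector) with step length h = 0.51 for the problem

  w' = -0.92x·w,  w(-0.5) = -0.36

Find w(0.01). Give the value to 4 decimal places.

Heun: k1 = f(x_n, w_n); k2 = f(x_n + h, w_n + h·k1); w_{n+1} = w_n + (h/2)·(k1 + k2).
x=-0.500000, w=-0.360000:
  k1 = f(-0.500000, -0.360000) = -0.165600
  k2 = f(0.010000, -0.444456) = 0.004089
  w ← -0.360000 + (0.51/2)·(-0.165600 + 0.004089) = -0.401185
w(0.01) ≈ -0.4012

-0.4012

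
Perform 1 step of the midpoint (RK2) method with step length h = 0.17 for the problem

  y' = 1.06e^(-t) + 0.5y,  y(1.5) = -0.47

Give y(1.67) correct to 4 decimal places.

Midpoint: k1 = f(t_n, y_n); k2 = f(t_n + h/2, y_n + (h/2)·k1); y_{n+1} = y_n + h·k2.
t=1.500000, y=-0.470000:
  k1 = f(1.500000, -0.470000) = 0.001518
  k2 = f(1.585000, -0.469871) = -0.017691
  y ← -0.470000 + 0.17·(-0.017691) = -0.473007
y(1.67) ≈ -0.4730

-0.4730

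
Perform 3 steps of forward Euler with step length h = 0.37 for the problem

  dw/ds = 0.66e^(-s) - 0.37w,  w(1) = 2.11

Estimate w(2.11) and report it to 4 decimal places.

1.5200

Euler: w_{n+1} = w_n + h·f(s_n, w_n).
s=1.000000, w=2.110000: f=-0.537900 → w ← 2.110000 + 0.37·(-0.537900) = 1.910977
s=1.370000, w=1.910977: f=-0.539351 → w ← 1.910977 + 0.37·(-0.539351) = 1.711417
s=1.740000, w=1.711417: f=-0.517381 → w ← 1.711417 + 0.37·(-0.517381) = 1.519986
w(2.11) ≈ 1.5200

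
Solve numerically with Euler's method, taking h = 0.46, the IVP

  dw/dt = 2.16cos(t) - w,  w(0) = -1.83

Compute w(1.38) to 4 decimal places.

Euler: w_{n+1} = w_n + h·f(t_n, w_n).
t=0.000000, w=-1.830000: f=3.990000 → w ← -1.830000 + 0.46·3.990000 = 0.005400
t=0.460000, w=0.005400: f=1.930073 → w ← 0.005400 + 0.46·1.930073 = 0.893234
t=0.920000, w=0.893234: f=0.415338 → w ← 0.893234 + 0.46·0.415338 = 1.084289
w(1.38) ≈ 1.0843

1.0843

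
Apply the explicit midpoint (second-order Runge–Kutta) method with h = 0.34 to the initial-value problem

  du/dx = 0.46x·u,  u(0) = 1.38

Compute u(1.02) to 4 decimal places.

Midpoint: k1 = f(x_n, u_n); k2 = f(x_n + h/2, u_n + (h/2)·k1); u_{n+1} = u_n + h·k2.
x=0.000000, u=1.380000:
  k1 = f(0.000000, 1.380000) = 0.000000
  k2 = f(0.170000, 1.380000) = 0.107916
  u ← 1.380000 + 0.34·0.107916 = 1.416691
x=0.340000, u=1.416691:
  k1 = f(0.340000, 1.416691) = 0.221571
  k2 = f(0.510000, 1.454358) = 0.341192
  u ← 1.416691 + 0.34·0.341192 = 1.532697
x=0.680000, u=1.532697:
  k1 = f(0.680000, 1.532697) = 0.479428
  k2 = f(0.850000, 1.614200) = 0.631152
  u ← 1.532697 + 0.34·0.631152 = 1.747289
u(1.02) ≈ 1.7473

1.7473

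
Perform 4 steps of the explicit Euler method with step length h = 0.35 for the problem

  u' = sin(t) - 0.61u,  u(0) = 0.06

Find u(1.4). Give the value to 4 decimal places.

Euler: u_{n+1} = u_n + h·f(t_n, u_n).
t=0.000000, u=0.060000: f=-0.036600 → u ← 0.060000 + 0.35·(-0.036600) = 0.047190
t=0.350000, u=0.047190: f=0.314112 → u ← 0.047190 + 0.35·0.314112 = 0.157129
t=0.700000, u=0.157129: f=0.548369 → u ← 0.157129 + 0.35·0.548369 = 0.349058
t=1.050000, u=0.349058: f=0.654498 → u ← 0.349058 + 0.35·0.654498 = 0.578132
u(1.4) ≈ 0.5781

0.5781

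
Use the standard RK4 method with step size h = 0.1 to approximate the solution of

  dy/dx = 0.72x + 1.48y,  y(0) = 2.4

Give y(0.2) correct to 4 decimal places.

RK4: k1 = f(x_n, y_n); k2 = f(x_n + h/2, y_n + (h/2)·k1); k3 = f(x_n + h/2, y_n + (h/2)·k2); k4 = f(x_n + h, y_n + h·k3); y_{n+1} = y_n + (h/6)·(k1 + 2k2 + 2k3 + k4).
x=0.000000, y=2.400000:
  k1 = f(0.000000, 2.400000) = 3.552000
  k2 = f(0.050000, 2.577600) = 3.850848
  k3 = f(0.050000, 2.592542) = 3.872963
  k4 = f(0.100000, 2.787296) = 4.197198
  y ← 2.400000 + (0.1/6)·(k1 + 2k2 + 2k3 + k4) = 2.786614
x=0.100000, y=2.786614:
  k1 = f(0.100000, 2.786614) = 4.196188
  k2 = f(0.150000, 2.996423) = 4.542706
  k3 = f(0.150000, 3.013749) = 4.568348
  k4 = f(0.200000, 3.243449) = 4.944304
  y ← 2.786614 + (0.1/6)·(k1 + 2k2 + 2k3 + k4) = 3.242657
y(0.2) ≈ 3.2427

3.2427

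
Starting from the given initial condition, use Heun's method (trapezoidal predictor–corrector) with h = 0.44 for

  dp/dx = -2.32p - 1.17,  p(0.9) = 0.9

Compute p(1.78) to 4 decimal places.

-0.1529

Heun: k1 = f(x_n, p_n); k2 = f(x_n + h, p_n + h·k1); p_{n+1} = p_n + (h/2)·(k1 + k2).
x=0.900000, p=0.900000:
  k1 = f(0.900000, 0.900000) = -3.258000
  k2 = f(1.340000, -0.533520) = 0.067766
  p ← 0.900000 + (0.44/2)·(-3.258000 + 0.067766) = 0.198149
x=1.340000, p=0.198149:
  k1 = f(1.340000, 0.198149) = -1.629705
  k2 = f(1.780000, -0.518921) = 0.033898
  p ← 0.198149 + (0.44/2)·(-1.629705 + 0.033898) = -0.152929
p(1.78) ≈ -0.1529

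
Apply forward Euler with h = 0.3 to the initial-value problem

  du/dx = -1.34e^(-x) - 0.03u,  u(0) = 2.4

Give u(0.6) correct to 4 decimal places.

Euler: u_{n+1} = u_n + h·f(x_n, u_n).
x=0.000000, u=2.400000: f=-1.412000 → u ← 2.400000 + 0.3·(-1.412000) = 1.976400
x=0.300000, u=1.976400: f=-1.051988 → u ← 1.976400 + 0.3·(-1.051988) = 1.660803
u(0.6) ≈ 1.6608

1.6608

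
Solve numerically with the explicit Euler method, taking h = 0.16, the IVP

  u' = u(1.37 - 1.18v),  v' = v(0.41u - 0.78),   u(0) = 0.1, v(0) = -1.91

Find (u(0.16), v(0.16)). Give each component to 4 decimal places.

Euler on (u,v): u_{n+1} = u_n + h·u', v_{n+1} = v_n + h·v'.
0.000000: (0.100000, -1.910000); f=(0.362380, 1.411490) → (0.157981, -1.684162)
(u(0.16), v(0.16)) ≈ (0.1580, -1.6842)

0.1580, -1.6842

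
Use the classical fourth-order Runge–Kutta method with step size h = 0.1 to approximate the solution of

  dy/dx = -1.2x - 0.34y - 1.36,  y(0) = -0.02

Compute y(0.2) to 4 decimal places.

-0.3051

RK4: k1 = f(x_n, y_n); k2 = f(x_n + h/2, y_n + (h/2)·k1); k3 = f(x_n + h/2, y_n + (h/2)·k2); k4 = f(x_n + h, y_n + h·k3); y_{n+1} = y_n + (h/6)·(k1 + 2k2 + 2k3 + k4).
x=0.000000, y=-0.020000:
  k1 = f(0.000000, -0.020000) = -1.353200
  k2 = f(0.050000, -0.087660) = -1.390196
  k3 = f(0.050000, -0.089510) = -1.389567
  k4 = f(0.100000, -0.158957) = -1.425955
  y ← -0.020000 + (0.1/6)·(k1 + 2k2 + 2k3 + k4) = -0.158978
x=0.100000, y=-0.158978:
  k1 = f(0.100000, -0.158978) = -1.425947
  k2 = f(0.150000, -0.230275) = -1.461706
  k3 = f(0.150000, -0.232063) = -1.461098
  k4 = f(0.200000, -0.305088) = -1.496270
  y ← -0.158978 + (0.1/6)·(k1 + 2k2 + 2k3 + k4) = -0.305108
y(0.2) ≈ -0.3051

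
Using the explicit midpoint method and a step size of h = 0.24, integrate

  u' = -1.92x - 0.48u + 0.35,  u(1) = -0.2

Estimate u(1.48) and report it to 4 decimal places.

Midpoint: k1 = f(x_n, u_n); k2 = f(x_n + h/2, u_n + (h/2)·k1); u_{n+1} = u_n + h·k2.
x=1.000000, u=-0.200000:
  k1 = f(1.000000, -0.200000) = -1.474000
  k2 = f(1.120000, -0.376880) = -1.619498
  u ← -0.200000 + 0.24·(-1.619498) = -0.588679
x=1.240000, u=-0.588679:
  k1 = f(1.240000, -0.588679) = -1.748234
  k2 = f(1.360000, -0.798467) = -1.877936
  u ← -0.588679 + 0.24·(-1.877936) = -1.039384
u(1.48) ≈ -1.0394

-1.0394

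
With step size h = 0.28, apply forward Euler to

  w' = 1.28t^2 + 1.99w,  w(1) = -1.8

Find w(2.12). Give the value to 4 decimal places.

-5.2352

Euler: w_{n+1} = w_n + h·f(t_n, w_n).
t=1.000000, w=-1.800000: f=-2.302000 → w ← -1.800000 + 0.28·(-2.302000) = -2.444560
t=1.280000, w=-2.444560: f=-2.767522 → w ← -2.444560 + 0.28·(-2.767522) = -3.219466
t=1.560000, w=-3.219466: f=-3.291730 → w ← -3.219466 + 0.28·(-3.291730) = -4.141151
t=1.840000, w=-4.141151: f=-3.907322 → w ← -4.141151 + 0.28·(-3.907322) = -5.235201
w(2.12) ≈ -5.2352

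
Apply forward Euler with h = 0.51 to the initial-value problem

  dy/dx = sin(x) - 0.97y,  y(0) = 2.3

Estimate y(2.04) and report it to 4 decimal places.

Euler: y_{n+1} = y_n + h·f(x_n, y_n).
x=0.000000, y=2.300000: f=-2.231000 → y ← 2.300000 + 0.51·(-2.231000) = 1.162190
x=0.510000, y=1.162190: f=-0.639147 → y ← 1.162190 + 0.51·(-0.639147) = 0.836225
x=1.020000, y=0.836225: f=0.040970 → y ← 0.836225 + 0.51·0.040970 = 0.857120
x=1.530000, y=0.857120: f=0.167762 → y ← 0.857120 + 0.51·0.167762 = 0.942678
y(2.04) ≈ 0.9427

0.9427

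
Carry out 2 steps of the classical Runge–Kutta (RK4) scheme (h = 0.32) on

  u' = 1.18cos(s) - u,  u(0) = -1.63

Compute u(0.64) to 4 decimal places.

RK4: k1 = f(s_n, u_n); k2 = f(s_n + h/2, u_n + (h/2)·k1); k3 = f(s_n + h/2, u_n + (h/2)·k2); k4 = f(s_n + h, u_n + h·k3); u_{n+1} = u_n + (h/6)·(k1 + 2k2 + 2k3 + k4).
s=0.000000, u=-1.630000:
  k1 = f(0.000000, -1.630000) = 2.810000
  k2 = f(0.160000, -1.180400) = 2.345328
  k3 = f(0.160000, -1.254747) = 2.419676
  k4 = f(0.320000, -0.855704) = 1.975802
  u ← -1.630000 + (0.32/6)·(k1 + 2k2 + 2k3 + k4) = -0.866490
s=0.320000, u=-0.866490:
  k1 = f(0.320000, -0.866490) = 1.986588
  k2 = f(0.480000, -0.548636) = 1.595290
  k3 = f(0.480000, -0.611244) = 1.657898
  k4 = f(0.640000, -0.335963) = 1.282436
  u ← -0.866490 + (0.32/6)·(k1 + 2k2 + 2k3 + k4) = -0.345136
u(0.64) ≈ -0.3451

-0.3451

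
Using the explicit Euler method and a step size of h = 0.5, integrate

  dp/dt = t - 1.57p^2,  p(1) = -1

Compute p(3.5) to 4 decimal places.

Euler: p_{n+1} = p_n + h·f(t_n, p_n).
t=1.000000, p=-1.000000: f=-0.570000 → p ← -1.000000 + 0.5·(-0.570000) = -1.285000
t=1.500000, p=-1.285000: f=-1.092423 → p ← -1.285000 + 0.5·(-1.092423) = -1.831212
t=2.000000, p=-1.831212: f=-3.264738 → p ← -1.831212 + 0.5·(-3.264738) = -3.463580
t=2.500000, p=-3.463580: f=-16.334331 → p ← -3.463580 + 0.5·(-16.334331) = -11.630746
t=3.000000, p=-11.630746: f=-209.380573 → p ← -11.630746 + 0.5·(-209.380573) = -116.321032
p(3.5) ≈ -116.3210

-116.3210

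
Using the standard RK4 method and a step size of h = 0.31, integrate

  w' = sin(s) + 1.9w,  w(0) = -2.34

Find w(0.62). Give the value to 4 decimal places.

-7.3066

RK4: k1 = f(s_n, w_n); k2 = f(s_n + h/2, w_n + (h/2)·k1); k3 = f(s_n + h/2, w_n + (h/2)·k2); k4 = f(s_n + h, w_n + h·k3); w_{n+1} = w_n + (h/6)·(k1 + 2k2 + 2k3 + k4).
s=0.000000, w=-2.340000:
  k1 = f(0.000000, -2.340000) = -4.446000
  k2 = f(0.155000, -3.029130) = -5.600967
  k3 = f(0.155000, -3.208150) = -5.941105
  k4 = f(0.310000, -4.181742) = -7.640252
  w ← -2.340000 + (0.31/6)·(k1 + 2k2 + 2k3 + k4) = -4.157137
s=0.310000, w=-4.157137:
  k1 = f(0.310000, -4.157137) = -7.593502
  k2 = f(0.465000, -5.334130) = -9.686424
  k3 = f(0.465000, -5.658533) = -10.302790
  k4 = f(0.620000, -7.351002) = -13.385868
  w ← -4.157137 + (0.31/6)·(k1 + 2k2 + 2k3 + k4) = -7.306623
w(0.62) ≈ -7.3066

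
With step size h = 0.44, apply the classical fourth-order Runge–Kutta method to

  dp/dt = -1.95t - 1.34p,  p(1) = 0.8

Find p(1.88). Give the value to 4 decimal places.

-1.2896

RK4: k1 = f(t_n, p_n); k2 = f(t_n + h/2, p_n + (h/2)·k1); k3 = f(t_n + h/2, p_n + (h/2)·k2); k4 = f(t_n + h, p_n + h·k3); p_{n+1} = p_n + (h/6)·(k1 + 2k2 + 2k3 + k4).
t=1.000000, p=0.800000:
  k1 = f(1.000000, 0.800000) = -3.022000
  k2 = f(1.220000, 0.135160) = -2.560114
  k3 = f(1.220000, 0.236775) = -2.696278
  k4 = f(1.440000, -0.386362) = -2.290274
  p ← 0.800000 + (0.44/6)·(k1 + 2k2 + 2k3 + k4) = -0.360504
t=1.440000, p=-0.360504:
  k1 = f(1.440000, -0.360504) = -2.324924
  k2 = f(1.660000, -0.871988) = -2.068537
  k3 = f(1.660000, -0.815582) = -2.144120
  k4 = f(1.880000, -1.303917) = -1.918751
  p ← -0.360504 + (0.44/6)·(k1 + 2k2 + 2k3 + k4) = -1.289563
p(1.88) ≈ -1.2896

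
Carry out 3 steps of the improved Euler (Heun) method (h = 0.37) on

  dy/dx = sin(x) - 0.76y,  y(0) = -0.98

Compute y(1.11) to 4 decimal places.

Heun: k1 = f(x_n, y_n); k2 = f(x_n + h, y_n + h·k1); y_{n+1} = y_n + (h/2)·(k1 + k2).
x=0.000000, y=-0.980000:
  k1 = f(0.000000, -0.980000) = 0.744800
  k2 = f(0.370000, -0.704424) = 0.896978
  y ← -0.980000 + (0.37/2)·(0.744800 + 0.896978) = -0.676271
x=0.370000, y=-0.676271:
  k1 = f(0.370000, -0.676271) = 0.875581
  k2 = f(0.740000, -0.352306) = 0.942040
  y ← -0.676271 + (0.37/2)·(0.875581 + 0.942040) = -0.340011
x=0.740000, y=-0.340011:
  k1 = f(0.740000, -0.340011) = 0.932696
  k2 = f(1.110000, 0.005087) = 0.891833
  y ← -0.340011 + (0.37/2)·(0.932696 + 0.891833) = -0.002473
y(1.11) ≈ -0.0025

-0.0025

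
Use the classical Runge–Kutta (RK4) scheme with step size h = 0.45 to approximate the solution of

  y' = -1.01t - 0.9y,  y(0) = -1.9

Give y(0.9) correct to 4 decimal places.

-1.1634

RK4: k1 = f(t_n, y_n); k2 = f(t_n + h/2, y_n + (h/2)·k1); k3 = f(t_n + h/2, y_n + (h/2)·k2); k4 = f(t_n + h, y_n + h·k3); y_{n+1} = y_n + (h/6)·(k1 + 2k2 + 2k3 + k4).
t=0.000000, y=-1.900000:
  k1 = f(0.000000, -1.900000) = 1.710000
  k2 = f(0.225000, -1.515250) = 1.136475
  k3 = f(0.225000, -1.644293) = 1.252614
  k4 = f(0.450000, -1.336324) = 0.748191
  y ← -1.900000 + (0.45/6)·(k1 + 2k2 + 2k3 + k4) = -1.357272
t=0.450000, y=-1.357272:
  k1 = f(0.450000, -1.357272) = 0.767045
  k2 = f(0.675000, -1.184687) = 0.384468
  k3 = f(0.675000, -1.270767) = 0.461940
  k4 = f(0.900000, -1.149399) = 0.125459
  y ← -1.357272 + (0.45/6)·(k1 + 2k2 + 2k3 + k4) = -1.163373
y(0.9) ≈ -1.1634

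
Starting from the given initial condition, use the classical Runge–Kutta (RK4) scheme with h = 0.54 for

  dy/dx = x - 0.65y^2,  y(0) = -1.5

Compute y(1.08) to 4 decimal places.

-20.0728

RK4: k1 = f(x_n, y_n); k2 = f(x_n + h/2, y_n + (h/2)·k1); k3 = f(x_n + h/2, y_n + (h/2)·k2); k4 = f(x_n + h, y_n + h·k3); y_{n+1} = y_n + (h/6)·(k1 + 2k2 + 2k3 + k4).
x=0.000000, y=-1.500000:
  k1 = f(0.000000, -1.500000) = -1.462500
  k2 = f(0.270000, -1.894875) = -2.063858
  k3 = f(0.270000, -2.057242) = -2.480958
  k4 = f(0.540000, -2.839718) = -4.701597
  y ← -1.500000 + (0.54/6)·(k1 + 2k2 + 2k3 + k4) = -2.872836
x=0.540000, y=-2.872836:
  k1 = f(0.540000, -2.872836) = -4.824570
  k2 = f(0.810000, -4.175470) = -10.522456
  k3 = f(0.810000, -5.713899) = -20.411616
  k4 = f(1.080000, -13.895108) = -124.418123
  y ← -2.872836 + (0.54/6)·(k1 + 2k2 + 2k3 + k4) = -20.072811
y(1.08) ≈ -20.0728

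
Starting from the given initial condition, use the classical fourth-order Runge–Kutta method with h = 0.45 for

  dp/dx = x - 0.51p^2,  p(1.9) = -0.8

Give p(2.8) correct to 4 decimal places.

RK4: k1 = f(x_n, p_n); k2 = f(x_n + h/2, p_n + (h/2)·k1); k3 = f(x_n + h/2, p_n + (h/2)·k2); k4 = f(x_n + h, p_n + h·k3); p_{n+1} = p_n + (h/6)·(k1 + 2k2 + 2k3 + k4).
x=1.900000, p=-0.800000:
  k1 = f(1.900000, -0.800000) = 1.573600
  k2 = f(2.125000, -0.445940) = 2.023580
  k3 = f(2.125000, -0.344694) = 2.064405
  k4 = f(2.350000, 0.128982) = 2.341515
  p ← -0.800000 + (0.45/6)·(k1 + 2k2 + 2k3 + k4) = 0.106831
x=2.350000, p=0.106831:
  k1 = f(2.350000, 0.106831) = 2.344179
  k2 = f(2.575000, 0.634272) = 2.369827
  k3 = f(2.575000, 0.640042) = 2.366076
  k4 = f(2.800000, 1.171566) = 2.099991
  p ← 0.106831 + (0.45/6)·(k1 + 2k2 + 2k3 + k4) = 1.150530
p(2.8) ≈ 1.1505

1.1505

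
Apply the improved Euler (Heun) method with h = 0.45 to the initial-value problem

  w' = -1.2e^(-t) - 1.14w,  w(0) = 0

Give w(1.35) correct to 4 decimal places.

Heun: k1 = f(t_n, w_n); k2 = f(t_n + h, w_n + h·k1); w_{n+1} = w_n + (h/2)·(k1 + k2).
t=0.000000, w=0.000000:
  k1 = f(0.000000, 0.000000) = -1.200000
  k2 = f(0.450000, -0.540000) = -0.149554
  w ← 0.000000 + (0.45/2)·(-1.200000 + (-0.149554)) = -0.303650
t=0.450000, w=-0.303650:
  k1 = f(0.450000, -0.303650) = -0.418993
  k2 = f(0.900000, -0.492197) = 0.073220
  w ← -0.303650 + (0.45/2)·(-0.418993 + 0.073220) = -0.381448
t=0.900000, w=-0.381448:
  k1 = f(0.900000, -0.381448) = -0.053032
  k2 = f(1.350000, -0.405313) = 0.150969
  w ← -0.381448 + (0.45/2)·(-0.053032 + 0.150969) = -0.359413
w(1.35) ≈ -0.3594

-0.3594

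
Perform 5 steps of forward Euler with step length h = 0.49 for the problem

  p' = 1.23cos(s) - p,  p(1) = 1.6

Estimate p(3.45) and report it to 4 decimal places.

-0.8121

Euler: p_{n+1} = p_n + h·f(s_n, p_n).
s=1.000000, p=1.600000: f=-0.935428 → p ← 1.600000 + 0.49·(-0.935428) = 1.141640
s=1.490000, p=1.141640: f=-1.042369 → p ← 1.141640 + 0.49·(-1.042369) = 0.630879
s=1.980000, p=0.630879: f=-1.120270 → p ← 0.630879 + 0.49·(-1.120270) = 0.081947
s=2.470000, p=0.081947: f=-1.044830 → p ← 0.081947 + 0.49·(-1.044830) = -0.430020
s=2.960000, p=-0.430020: f=-0.779756 → p ← -0.430020 + 0.49·(-0.779756) = -0.812100
p(3.45) ≈ -0.8121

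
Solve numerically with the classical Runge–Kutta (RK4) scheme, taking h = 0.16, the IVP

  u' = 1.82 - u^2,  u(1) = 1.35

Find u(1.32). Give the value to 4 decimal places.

RK4: k1 = f(x_n, u_n); k2 = f(x_n + h/2, u_n + (h/2)·k1); k3 = f(x_n + h/2, u_n + (h/2)·k2); k4 = f(x_n + h, u_n + h·k3); u_{n+1} = u_n + (h/6)·(k1 + 2k2 + 2k3 + k4).
x=1.000000, u=1.350000:
  k1 = f(1.000000, 1.350000) = -0.002500
  k2 = f(1.080000, 1.349800) = -0.001960
  k3 = f(1.080000, 1.349843) = -0.002077
  k4 = f(1.160000, 1.349668) = -0.001603
  u ← 1.350000 + (0.16/6)·(k1 + 2k2 + 2k3 + k4) = 1.349675
x=1.160000, u=1.349675:
  k1 = f(1.160000, 1.349675) = -0.001623
  k2 = f(1.240000, 1.349545) = -0.001273
  k3 = f(1.240000, 1.349573) = -0.001349
  k4 = f(1.320000, 1.349460) = -0.001041
  u ← 1.349675 + (0.16/6)·(k1 + 2k2 + 2k3 + k4) = 1.349464
u(1.32) ≈ 1.3495

1.3495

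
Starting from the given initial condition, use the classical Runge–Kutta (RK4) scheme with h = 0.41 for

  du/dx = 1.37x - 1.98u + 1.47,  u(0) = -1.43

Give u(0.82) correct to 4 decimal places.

0.5967

RK4: k1 = f(x_n, u_n); k2 = f(x_n + h/2, u_n + (h/2)·k1); k3 = f(x_n + h/2, u_n + (h/2)·k2); k4 = f(x_n + h, u_n + h·k3); u_{n+1} = u_n + (h/6)·(k1 + 2k2 + 2k3 + k4).
x=0.000000, u=-1.430000:
  k1 = f(0.000000, -1.430000) = 4.301400
  k2 = f(0.205000, -0.548213) = 2.836312
  k3 = f(0.205000, -0.848556) = 3.430991
  k4 = f(0.410000, -0.023294) = 2.077821
  u ← -1.430000 + (0.41/6)·(k1 + 2k2 + 2k3 + k4) = -0.137555
x=0.410000, u=-0.137555:
  k1 = f(0.410000, -0.137555) = 2.304059
  k2 = f(0.615000, 0.334777) = 1.649692
  k3 = f(0.615000, 0.200632) = 1.915299
  k4 = f(0.820000, 0.647718) = 1.310919
  u ← -0.137555 + (0.41/6)·(k1 + 2k2 + 2k3 + k4) = 0.596684
u(0.82) ≈ 0.5967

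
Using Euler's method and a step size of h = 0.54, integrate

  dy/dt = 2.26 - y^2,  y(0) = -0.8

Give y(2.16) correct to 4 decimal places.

1.4300

Euler: y_{n+1} = y_n + h·f(t_n, y_n).
t=0.000000, y=-0.800000: f=1.620000 → y ← -0.800000 + 0.54·1.620000 = 0.074800
t=0.540000, y=0.074800: f=2.254405 → y ← 0.074800 + 0.54·2.254405 = 1.292179
t=1.080000, y=1.292179: f=0.590274 → y ← 1.292179 + 0.54·0.590274 = 1.610927
t=1.620000, y=1.610927: f=-0.335085 → y ← 1.610927 + 0.54·(-0.335085) = 1.429981
y(2.16) ≈ 1.4300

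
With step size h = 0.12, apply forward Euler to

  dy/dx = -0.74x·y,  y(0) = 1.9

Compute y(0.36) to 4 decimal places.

1.8397

Euler: y_{n+1} = y_n + h·f(x_n, y_n).
x=0.000000, y=1.900000: f=0.000000 → y ← 1.900000 + 0.12·0.000000 = 1.900000
x=0.120000, y=1.900000: f=-0.168720 → y ← 1.900000 + 0.12·(-0.168720) = 1.879754
x=0.240000, y=1.879754: f=-0.333844 → y ← 1.879754 + 0.12·(-0.333844) = 1.839692
y(0.36) ≈ 1.8397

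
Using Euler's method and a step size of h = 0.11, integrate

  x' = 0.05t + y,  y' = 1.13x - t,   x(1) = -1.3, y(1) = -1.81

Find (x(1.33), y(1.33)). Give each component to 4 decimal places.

-1.9726, -2.7369

Euler on (x,y): x_{n+1} = x_n + h·x', y_{n+1} = y_n + h·y'.
1.000000: (-1.300000, -1.810000); f=(-1.760000, -2.469000) → (-1.493600, -2.081590)
1.110000: (-1.493600, -2.081590); f=(-2.026090, -2.797768) → (-1.716470, -2.389344)
1.220000: (-1.716470, -2.389344); f=(-2.328344, -3.159611) → (-1.972588, -2.736902)
(x(1.33), y(1.33)) ≈ (-1.9726, -2.7369)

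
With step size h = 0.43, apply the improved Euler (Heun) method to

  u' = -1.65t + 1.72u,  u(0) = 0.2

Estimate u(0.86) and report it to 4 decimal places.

Heun: k1 = f(t_n, u_n); k2 = f(t_n + h, u_n + h·k1); u_{n+1} = u_n + (h/2)·(k1 + k2).
t=0.000000, u=0.200000:
  k1 = f(0.000000, 0.200000) = 0.344000
  k2 = f(0.430000, 0.347920) = -0.111078
  u ← 0.200000 + (0.43/2)·(0.344000 + (-0.111078)) = 0.250078
t=0.430000, u=0.250078:
  k1 = f(0.430000, 0.250078) = -0.279365
  k2 = f(0.860000, 0.129951) = -1.195484
  u ← 0.250078 + (0.43/2)·(-0.279365 + (-1.195484)) = -0.067014
u(0.86) ≈ -0.0670

-0.0670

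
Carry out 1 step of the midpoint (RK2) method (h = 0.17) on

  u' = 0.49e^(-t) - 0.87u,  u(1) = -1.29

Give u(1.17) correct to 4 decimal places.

-1.0874

Midpoint: k1 = f(t_n, u_n); k2 = f(t_n + h/2, u_n + (h/2)·k1); u_{n+1} = u_n + h·k2.
t=1.000000, u=-1.290000:
  k1 = f(1.000000, -1.290000) = 1.302561
  k2 = f(1.085000, -1.179282) = 1.191547
  u ← -1.290000 + 0.17·1.191547 = -1.087437
u(1.17) ≈ -1.0874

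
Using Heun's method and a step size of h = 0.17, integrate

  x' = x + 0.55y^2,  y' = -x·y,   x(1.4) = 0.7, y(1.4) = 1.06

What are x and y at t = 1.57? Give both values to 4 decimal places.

Heun on (x,y): k1 = f(t_n, state_n); k2 = f(t_n + h, state_n + h·k1); state_{n+1} = state_n + (h/2)·(k1 + k2).
1.400000: (0.700000, 1.060000)
  k1 = (1.317980, -0.742000)
  predictor → (0.924057, 0.933860)
  k2 = (1.403709, -0.862939)
  → (0.931344, 0.923580)
(x(1.57), y(1.57)) ≈ (0.9313, 0.9236)

0.9313, 0.9236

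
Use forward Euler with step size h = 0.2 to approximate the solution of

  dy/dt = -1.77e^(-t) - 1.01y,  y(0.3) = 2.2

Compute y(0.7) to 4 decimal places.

Euler: y_{n+1} = y_n + h·f(t_n, y_n).
t=0.300000, y=2.200000: f=-3.533248 → y ← 2.200000 + 0.2·(-3.533248) = 1.493350
t=0.500000, y=1.493350: f=-2.581843 → y ← 1.493350 + 0.2·(-2.581843) = 0.976982
y(0.7) ≈ 0.9770

0.9770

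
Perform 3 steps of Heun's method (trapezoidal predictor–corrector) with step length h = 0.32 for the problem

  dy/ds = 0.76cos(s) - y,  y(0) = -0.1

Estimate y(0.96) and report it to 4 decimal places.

0.3316

Heun: k1 = f(s_n, y_n); k2 = f(s_n + h, y_n + h·k1); y_{n+1} = y_n + (h/2)·(k1 + k2).
s=0.000000, y=-0.100000:
  k1 = f(0.000000, -0.100000) = 0.860000
  k2 = f(0.320000, 0.175200) = 0.546219
  y ← -0.100000 + (0.32/2)·(0.860000 + 0.546219) = 0.124995
s=0.320000, y=0.124995:
  k1 = f(0.320000, 0.124995) = 0.596424
  k2 = f(0.640000, 0.315851) = 0.293742
  y ← 0.124995 + (0.32/2)·(0.596424 + 0.293742) = 0.267422
s=0.640000, y=0.267422:
  k1 = f(0.640000, 0.267422) = 0.342171
  k2 = f(0.960000, 0.376916) = 0.058959
  y ← 0.267422 + (0.32/2)·(0.342171 + 0.058959) = 0.331602
y(0.96) ≈ 0.3316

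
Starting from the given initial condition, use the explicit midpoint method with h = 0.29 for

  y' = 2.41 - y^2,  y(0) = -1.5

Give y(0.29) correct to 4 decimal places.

Midpoint: k1 = f(t_n, y_n); k2 = f(t_n + h/2, y_n + (h/2)·k1); y_{n+1} = y_n + h·k2.
t=0.000000, y=-1.500000:
  k1 = f(0.000000, -1.500000) = 0.160000
  k2 = f(0.145000, -1.476800) = 0.229062
  y ← -1.500000 + 0.29·0.229062 = -1.433572
y(0.29) ≈ -1.4336

-1.4336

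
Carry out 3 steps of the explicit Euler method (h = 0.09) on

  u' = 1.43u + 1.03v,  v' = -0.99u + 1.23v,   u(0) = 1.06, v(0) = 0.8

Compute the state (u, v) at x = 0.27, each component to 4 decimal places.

Euler on (u,v): u_{n+1} = u_n + h·u', v_{n+1} = v_n + h·v'.
0.000000: (1.060000, 0.800000); f=(2.339800, -0.065400) → (1.270582, 0.794114)
0.090000: (1.270582, 0.794114); f=(2.634870, -0.281116) → (1.507720, 0.768814)
0.180000: (1.507720, 0.768814); f=(2.947918, -0.547002) → (1.773033, 0.719583)
(u(0.27), v(0.27)) ≈ (1.7730, 0.7196)

1.7730, 0.7196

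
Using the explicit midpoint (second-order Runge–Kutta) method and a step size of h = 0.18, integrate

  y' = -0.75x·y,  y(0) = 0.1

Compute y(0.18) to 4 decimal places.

Midpoint: k1 = f(x_n, y_n); k2 = f(x_n + h/2, y_n + (h/2)·k1); y_{n+1} = y_n + h·k2.
x=0.000000, y=0.100000:
  k1 = f(0.000000, 0.100000) = 0.000000
  k2 = f(0.090000, 0.100000) = -0.006750
  y ← 0.100000 + 0.18·(-0.006750) = 0.098785
y(0.18) ≈ 0.0988

0.0988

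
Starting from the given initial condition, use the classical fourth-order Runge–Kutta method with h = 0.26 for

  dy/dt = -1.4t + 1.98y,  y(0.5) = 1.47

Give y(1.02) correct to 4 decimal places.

3.2036

RK4: k1 = f(t_n, y_n); k2 = f(t_n + h/2, y_n + (h/2)·k1); k3 = f(t_n + h/2, y_n + (h/2)·k2); k4 = f(t_n + h, y_n + h·k3); y_{n+1} = y_n + (h/6)·(k1 + 2k2 + 2k3 + k4).
t=0.500000, y=1.470000:
  k1 = f(0.500000, 1.470000) = 2.210600
  k2 = f(0.630000, 1.757378) = 2.597608
  k3 = f(0.630000, 1.807689) = 2.697224
  k4 = f(0.760000, 2.171278) = 3.235131
  y ← 1.470000 + (0.26/6)·(k1 + 2k2 + 2k3 + k4) = 2.164867
t=0.760000, y=2.164867:
  k1 = f(0.760000, 2.164867) = 3.222437
  k2 = f(0.890000, 2.583784) = 3.869892
  k3 = f(0.890000, 2.667953) = 4.036547
  k4 = f(1.020000, 3.214370) = 4.936452
  y ← 2.164867 + (0.26/6)·(k1 + 2k2 + 2k3 + k4) = 3.203644
y(1.02) ≈ 3.2036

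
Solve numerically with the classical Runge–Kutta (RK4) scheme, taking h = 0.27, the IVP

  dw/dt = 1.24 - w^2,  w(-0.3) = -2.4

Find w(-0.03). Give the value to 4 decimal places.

-5.4740

RK4: k1 = f(t_n, w_n); k2 = f(t_n + h/2, w_n + (h/2)·k1); k3 = f(t_n + h/2, w_n + (h/2)·k2); k4 = f(t_n + h, w_n + h·k3); w_{n+1} = w_n + (h/6)·(k1 + 2k2 + 2k3 + k4).
t=-0.300000, w=-2.400000:
  k1 = f(-0.300000, -2.400000) = -4.520000
  k2 = f(-0.165000, -3.010200) = -7.821304
  k3 = f(-0.165000, -3.455876) = -10.703079
  k4 = f(-0.030000, -5.289831) = -26.742316
  w ← -2.400000 + (0.27/6)·(k1 + 2k2 + 2k3 + k4) = -5.473999
w(-0.03) ≈ -5.4740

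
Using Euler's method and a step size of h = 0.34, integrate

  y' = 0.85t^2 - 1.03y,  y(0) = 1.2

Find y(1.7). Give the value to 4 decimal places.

Euler: y_{n+1} = y_n + h·f(t_n, y_n).
t=0.000000, y=1.200000: f=-1.236000 → y ← 1.200000 + 0.34·(-1.236000) = 0.779760
t=0.340000, y=0.779760: f=-0.704893 → y ← 0.779760 + 0.34·(-0.704893) = 0.540096
t=0.680000, y=0.540096: f=-0.163259 → y ← 0.540096 + 0.34·(-0.163259) = 0.484588
t=1.020000, y=0.484588: f=0.385214 → y ← 0.484588 + 0.34·0.385214 = 0.615561
t=1.360000, y=0.615561: f=0.938132 → y ← 0.615561 + 0.34·0.938132 = 0.934526
y(1.7) ≈ 0.9345

0.9345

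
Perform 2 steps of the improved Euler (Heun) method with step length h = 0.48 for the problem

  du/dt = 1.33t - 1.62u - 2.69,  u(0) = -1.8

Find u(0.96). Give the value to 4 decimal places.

-1.2780

Heun: k1 = f(t_n, u_n); k2 = f(t_n + h, u_n + h·k1); u_{n+1} = u_n + (h/2)·(k1 + k2).
t=0.000000, u=-1.800000:
  k1 = f(0.000000, -1.800000) = 0.226000
  k2 = f(0.480000, -1.691520) = 0.688662
  u ← -1.800000 + (0.48/2)·(0.226000 + 0.688662) = -1.580481
t=0.480000, u=-1.580481:
  k1 = f(0.480000, -1.580481) = 0.508779
  k2 = f(0.960000, -1.336267) = 0.751553
  u ← -1.580481 + (0.48/2)·(0.508779 + 0.751553) = -1.278001
u(0.96) ≈ -1.2780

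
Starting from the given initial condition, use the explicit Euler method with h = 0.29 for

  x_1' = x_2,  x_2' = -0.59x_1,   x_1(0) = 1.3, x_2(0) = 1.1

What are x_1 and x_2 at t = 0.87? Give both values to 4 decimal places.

2.0477, 0.2800

Euler on (x_1,x_2): x_1_{n+1} = x_1_n + h·x_1', x_2_{n+1} = x_2_n + h·x_2'.
0.000000: (1.300000, 1.100000); f=(1.100000, -0.767000) → (1.619000, 0.877570)
0.290000: (1.619000, 0.877570); f=(0.877570, -0.955210) → (1.873495, 0.600559)
0.580000: (1.873495, 0.600559); f=(0.600559, -1.105362) → (2.047657, 0.280004)
(x_1(0.87), x_2(0.87)) ≈ (2.0477, 0.2800)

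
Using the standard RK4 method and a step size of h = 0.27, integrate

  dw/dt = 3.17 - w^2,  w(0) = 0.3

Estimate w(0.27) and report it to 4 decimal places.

RK4: k1 = f(t_n, w_n); k2 = f(t_n + h/2, w_n + (h/2)·k1); k3 = f(t_n + h/2, w_n + (h/2)·k2); k4 = f(t_n + h, w_n + h·k3); w_{n+1} = w_n + (h/6)·(k1 + 2k2 + 2k3 + k4).
t=0.000000, w=0.300000:
  k1 = f(0.000000, 0.300000) = 3.080000
  k2 = f(0.135000, 0.715800) = 2.657630
  k3 = f(0.135000, 0.658780) = 2.736009
  k4 = f(0.270000, 1.038722) = 2.091056
  w ← 0.300000 + (0.27/6)·(k1 + 2k2 + 2k3 + k4) = 1.018125
w(0.27) ≈ 1.0181

1.0181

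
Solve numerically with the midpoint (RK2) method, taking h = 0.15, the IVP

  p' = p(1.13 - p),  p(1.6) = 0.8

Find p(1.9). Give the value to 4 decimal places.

Midpoint: k1 = f(t_n, p_n); k2 = f(t_n + h/2, p_n + (h/2)·k1); p_{n+1} = p_n + h·k2.
t=1.600000, p=0.800000:
  k1 = f(1.600000, 0.800000) = 0.264000
  k2 = f(1.675000, 0.819800) = 0.254302
  p ← 0.800000 + 0.15·0.254302 = 0.838145
t=1.750000, p=0.838145:
  k1 = f(1.750000, 0.838145) = 0.244617
  k2 = f(1.825000, 0.856492) = 0.234258
  p ← 0.838145 + 0.15·0.234258 = 0.873284
p(1.9) ≈ 0.8733

0.8733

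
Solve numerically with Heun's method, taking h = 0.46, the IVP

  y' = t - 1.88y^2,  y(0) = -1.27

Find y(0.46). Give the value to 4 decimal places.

-4.9322

Heun: k1 = f(t_n, y_n); k2 = f(t_n + h, y_n + h·k1); y_{n+1} = y_n + (h/2)·(k1 + k2).
t=0.000000, y=-1.270000:
  k1 = f(0.000000, -1.270000) = -3.032252
  k2 = f(0.460000, -2.664836) = -12.890539
  y ← -1.270000 + (0.46/2)·(-3.032252 + (-12.890539)) = -4.932242
y(0.46) ≈ -4.9322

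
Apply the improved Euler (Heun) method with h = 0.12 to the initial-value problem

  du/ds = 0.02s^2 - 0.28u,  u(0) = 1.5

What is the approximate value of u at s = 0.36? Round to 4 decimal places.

1.3565

Heun: k1 = f(s_n, u_n); k2 = f(s_n + h, u_n + h·k1); u_{n+1} = u_n + (h/2)·(k1 + k2).
s=0.000000, u=1.500000:
  k1 = f(0.000000, 1.500000) = -0.420000
  k2 = f(0.120000, 1.449600) = -0.405600
  u ← 1.500000 + (0.12/2)·(-0.420000 + (-0.405600)) = 1.450464
s=0.120000, u=1.450464:
  k1 = f(0.120000, 1.450464) = -0.405842
  k2 = f(0.240000, 1.401763) = -0.391342
  u ← 1.450464 + (0.12/2)·(-0.405842 + (-0.391342)) = 1.402633
s=0.240000, u=1.402633:
  k1 = f(0.240000, 1.402633) = -0.391585
  k2 = f(0.360000, 1.355643) = -0.376988
  u ← 1.402633 + (0.12/2)·(-0.391585 + (-0.376988)) = 1.356519
u(0.36) ≈ 1.3565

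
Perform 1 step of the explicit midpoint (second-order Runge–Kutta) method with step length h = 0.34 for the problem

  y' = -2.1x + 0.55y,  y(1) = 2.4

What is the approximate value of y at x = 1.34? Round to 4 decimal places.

Midpoint: k1 = f(x_n, y_n); k2 = f(x_n + h/2, y_n + (h/2)·k1); y_{n+1} = y_n + h·k2.
x=1.000000, y=2.400000:
  k1 = f(1.000000, 2.400000) = -0.780000
  k2 = f(1.170000, 2.267400) = -1.209930
  y ← 2.400000 + 0.34·(-1.209930) = 1.988624
y(1.34) ≈ 1.9886

1.9886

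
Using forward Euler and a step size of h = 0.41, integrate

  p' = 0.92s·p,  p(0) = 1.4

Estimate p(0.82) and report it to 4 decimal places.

Euler: p_{n+1} = p_n + h·f(s_n, p_n).
s=0.000000, p=1.400000: f=0.000000 → p ← 1.400000 + 0.41·0.000000 = 1.400000
s=0.410000, p=1.400000: f=0.528080 → p ← 1.400000 + 0.41·0.528080 = 1.616513
p(0.82) ≈ 1.6165

1.6165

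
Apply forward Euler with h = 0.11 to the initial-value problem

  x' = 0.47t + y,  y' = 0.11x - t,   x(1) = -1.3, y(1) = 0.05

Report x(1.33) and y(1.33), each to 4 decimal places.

-1.1541, -0.3615

Euler on (x,y): x_{n+1} = x_n + h·x', y_{n+1} = y_n + h·y'.
1.000000: (-1.300000, 0.050000); f=(0.520000, -1.143000) → (-1.242800, -0.075730)
1.110000: (-1.242800, -0.075730); f=(0.445970, -1.246708) → (-1.193743, -0.212868)
1.220000: (-1.193743, -0.212868); f=(0.360532, -1.351312) → (-1.154085, -0.361512)
(x(1.33), y(1.33)) ≈ (-1.1541, -0.3615)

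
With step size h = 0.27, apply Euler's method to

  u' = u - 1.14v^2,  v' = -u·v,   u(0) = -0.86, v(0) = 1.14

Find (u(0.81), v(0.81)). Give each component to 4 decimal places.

Euler on (u,v): u_{n+1} = u_n + h·u', v_{n+1} = v_n + h·v'.
0.000000: (-0.860000, 1.140000); f=(-2.341544, 0.980400) → (-1.492217, 1.404708)
0.270000: (-1.492217, 1.404708); f=(-3.741670, 2.096129) → (-2.502468, 1.970663)
0.540000: (-2.502468, 1.970663); f=(-6.929671, 4.931520) → (-4.373479, 3.302173)
(u(0.81), v(0.81)) ≈ (-4.3735, 3.3022)

-4.3735, 3.3022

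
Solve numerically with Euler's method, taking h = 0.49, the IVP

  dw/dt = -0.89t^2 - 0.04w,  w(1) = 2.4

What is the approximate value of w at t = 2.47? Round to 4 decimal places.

Euler: w_{n+1} = w_n + h·f(t_n, w_n).
t=1.000000, w=2.400000: f=-0.986000 → w ← 2.400000 + 0.49·(-0.986000) = 1.916860
t=1.490000, w=1.916860: f=-2.052563 → w ← 1.916860 + 0.49·(-2.052563) = 0.911104
t=1.980000, w=0.911104: f=-3.525600 → w ← 0.911104 + 0.49·(-3.525600) = -0.816440
w(2.47) ≈ -0.8164

-0.8164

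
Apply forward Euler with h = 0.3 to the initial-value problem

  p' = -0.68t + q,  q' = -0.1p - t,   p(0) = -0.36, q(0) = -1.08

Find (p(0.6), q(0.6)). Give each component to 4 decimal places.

Euler on (p,q): p_{n+1} = p_n + h·p', q_{n+1} = q_n + h·q'.
0.000000: (-0.360000, -1.080000); f=(-1.080000, 0.036000) → (-0.684000, -1.069200)
0.300000: (-0.684000, -1.069200); f=(-1.273200, -0.231600) → (-1.065960, -1.138680)
(p(0.6), q(0.6)) ≈ (-1.0660, -1.1387)

-1.0660, -1.1387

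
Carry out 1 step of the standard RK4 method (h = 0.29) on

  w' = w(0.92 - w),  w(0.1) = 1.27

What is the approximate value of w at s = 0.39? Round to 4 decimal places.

RK4: k1 = f(s_n, w_n); k2 = f(s_n + h/2, w_n + (h/2)·k1); k3 = f(s_n + h/2, w_n + (h/2)·k2); k4 = f(s_n + h, w_n + h·k3); w_{n+1} = w_n + (h/6)·(k1 + 2k2 + 2k3 + k4).
s=0.100000, w=1.270000:
  k1 = f(0.100000, 1.270000) = -0.444500
  k2 = f(0.245000, 1.205547) = -0.344241
  k3 = f(0.245000, 1.220085) = -0.366129
  k4 = f(0.390000, 1.163823) = -0.283766
  w ← 1.270000 + (0.29/6)·(k1 + 2k2 + 2k3 + k4) = 1.166131
w(0.39) ≈ 1.1661

1.1661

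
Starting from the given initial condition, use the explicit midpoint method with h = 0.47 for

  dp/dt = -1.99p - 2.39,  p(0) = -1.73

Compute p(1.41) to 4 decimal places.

-1.2680

Midpoint: k1 = f(t_n, p_n); k2 = f(t_n + h/2, p_n + (h/2)·k1); p_{n+1} = p_n + h·k2.
t=0.000000, p=-1.730000:
  k1 = f(0.000000, -1.730000) = 1.052700
  k2 = f(0.235000, -1.482616) = 0.560405
  p ← -1.730000 + 0.47·0.560405 = -1.466610
t=0.470000, p=-1.466610:
  k1 = f(0.470000, -1.466610) = 0.528553
  k2 = f(0.705000, -1.342400) = 0.281375
  p ← -1.466610 + 0.47·0.281375 = -1.334363
t=0.940000, p=-1.334363:
  k1 = f(0.940000, -1.334363) = 0.265383
  k2 = f(1.175000, -1.271998) = 0.141277
  p ← -1.334363 + 0.47·0.141277 = -1.267963
p(1.41) ≈ -1.2680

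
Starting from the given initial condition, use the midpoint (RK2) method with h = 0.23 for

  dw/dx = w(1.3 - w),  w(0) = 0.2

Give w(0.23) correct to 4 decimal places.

0.2557

Midpoint: k1 = f(x_n, w_n); k2 = f(x_n + h/2, w_n + (h/2)·k1); w_{n+1} = w_n + h·k2.
x=0.000000, w=0.200000:
  k1 = f(0.000000, 0.200000) = 0.220000
  k2 = f(0.115000, 0.225300) = 0.242130
  w ← 0.200000 + 0.23·0.242130 = 0.255690
w(0.23) ≈ 0.2557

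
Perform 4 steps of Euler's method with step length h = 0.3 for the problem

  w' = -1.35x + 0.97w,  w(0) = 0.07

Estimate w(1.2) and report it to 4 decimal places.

-0.6863

Euler: w_{n+1} = w_n + h·f(x_n, w_n).
x=0.000000, w=0.070000: f=0.067900 → w ← 0.070000 + 0.3·0.067900 = 0.090370
x=0.300000, w=0.090370: f=-0.317341 → w ← 0.090370 + 0.3·(-0.317341) = -0.004832
x=0.600000, w=-0.004832: f=-0.814687 → w ← -0.004832 + 0.3·(-0.814687) = -0.249239
x=0.900000, w=-0.249239: f=-1.456761 → w ← -0.249239 + 0.3·(-1.456761) = -0.686267
w(1.2) ≈ -0.6863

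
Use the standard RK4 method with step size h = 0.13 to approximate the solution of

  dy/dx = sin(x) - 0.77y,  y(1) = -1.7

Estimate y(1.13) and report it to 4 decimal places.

-1.4299

RK4: k1 = f(x_n, y_n); k2 = f(x_n + h/2, y_n + (h/2)·k1); k3 = f(x_n + h/2, y_n + (h/2)·k2); k4 = f(x_n + h, y_n + h·k3); y_{n+1} = y_n + (h/6)·(k1 + 2k2 + 2k3 + k4).
x=1.000000, y=-1.700000:
  k1 = f(1.000000, -1.700000) = 2.150471
  k2 = f(1.065000, -1.560219) = 2.076158
  k3 = f(1.065000, -1.565050) = 2.079877
  k4 = f(1.130000, -1.429616) = 2.005216
  y ← -1.700000 + (0.13/6)·(k1 + 2k2 + 2k3 + k4) = -1.429865
y(1.13) ≈ -1.4299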